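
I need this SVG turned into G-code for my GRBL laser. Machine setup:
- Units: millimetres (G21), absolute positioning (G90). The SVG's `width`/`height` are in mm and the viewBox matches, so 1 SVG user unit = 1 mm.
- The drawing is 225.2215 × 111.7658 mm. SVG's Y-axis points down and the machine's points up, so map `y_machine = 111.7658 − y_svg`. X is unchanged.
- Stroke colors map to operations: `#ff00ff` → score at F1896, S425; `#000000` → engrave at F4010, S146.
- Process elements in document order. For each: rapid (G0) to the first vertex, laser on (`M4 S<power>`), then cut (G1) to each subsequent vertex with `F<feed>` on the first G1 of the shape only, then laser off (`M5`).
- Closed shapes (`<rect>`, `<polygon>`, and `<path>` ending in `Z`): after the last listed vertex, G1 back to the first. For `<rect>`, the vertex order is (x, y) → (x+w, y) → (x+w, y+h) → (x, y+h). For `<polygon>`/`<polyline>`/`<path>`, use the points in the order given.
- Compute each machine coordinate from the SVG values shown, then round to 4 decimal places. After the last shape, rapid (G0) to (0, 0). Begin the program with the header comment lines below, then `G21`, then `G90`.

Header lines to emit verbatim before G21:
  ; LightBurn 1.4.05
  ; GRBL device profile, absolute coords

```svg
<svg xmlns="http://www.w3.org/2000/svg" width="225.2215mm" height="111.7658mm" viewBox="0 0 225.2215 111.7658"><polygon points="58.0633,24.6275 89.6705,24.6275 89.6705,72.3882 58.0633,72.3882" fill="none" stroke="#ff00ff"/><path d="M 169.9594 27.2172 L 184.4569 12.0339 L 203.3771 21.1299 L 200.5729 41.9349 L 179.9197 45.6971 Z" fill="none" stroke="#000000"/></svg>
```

; LightBurn 1.4.05
; GRBL device profile, absolute coords
G21
G90
G0 X58.0633 Y87.1383
M4 S425
G1 X89.6705 Y87.1383 F1896
G1 X89.6705 Y39.3776
G1 X58.0633 Y39.3776
G1 X58.0633 Y87.1383
M5
G0 X169.9594 Y84.5486
M4 S146
G1 X184.4569 Y99.7319 F4010
G1 X203.3771 Y90.6359
G1 X200.5729 Y69.8309
G1 X179.9197 Y66.0687
G1 X169.9594 Y84.5486
M5
G0 X0.0000 Y0.0000

1 u = 1 mm; y_m = 111.7658 − y.

[1] `<polygon>` rectangle, #ff00ff→score S425 F1896: (58.0633,87.1383) → (89.6705,87.1383) → (89.6705,39.3776) → (58.0633,39.3776) → (58.0633,87.1383) (closed)

[2] `<path>` regular polygon, #000000→engrave S146 F4010: (169.9594,84.5486) → (184.4569,99.7319) → (203.3771,90.6359) → (200.5729,69.8309) → (179.9197,66.0687) → (169.9594,84.5486) (closed)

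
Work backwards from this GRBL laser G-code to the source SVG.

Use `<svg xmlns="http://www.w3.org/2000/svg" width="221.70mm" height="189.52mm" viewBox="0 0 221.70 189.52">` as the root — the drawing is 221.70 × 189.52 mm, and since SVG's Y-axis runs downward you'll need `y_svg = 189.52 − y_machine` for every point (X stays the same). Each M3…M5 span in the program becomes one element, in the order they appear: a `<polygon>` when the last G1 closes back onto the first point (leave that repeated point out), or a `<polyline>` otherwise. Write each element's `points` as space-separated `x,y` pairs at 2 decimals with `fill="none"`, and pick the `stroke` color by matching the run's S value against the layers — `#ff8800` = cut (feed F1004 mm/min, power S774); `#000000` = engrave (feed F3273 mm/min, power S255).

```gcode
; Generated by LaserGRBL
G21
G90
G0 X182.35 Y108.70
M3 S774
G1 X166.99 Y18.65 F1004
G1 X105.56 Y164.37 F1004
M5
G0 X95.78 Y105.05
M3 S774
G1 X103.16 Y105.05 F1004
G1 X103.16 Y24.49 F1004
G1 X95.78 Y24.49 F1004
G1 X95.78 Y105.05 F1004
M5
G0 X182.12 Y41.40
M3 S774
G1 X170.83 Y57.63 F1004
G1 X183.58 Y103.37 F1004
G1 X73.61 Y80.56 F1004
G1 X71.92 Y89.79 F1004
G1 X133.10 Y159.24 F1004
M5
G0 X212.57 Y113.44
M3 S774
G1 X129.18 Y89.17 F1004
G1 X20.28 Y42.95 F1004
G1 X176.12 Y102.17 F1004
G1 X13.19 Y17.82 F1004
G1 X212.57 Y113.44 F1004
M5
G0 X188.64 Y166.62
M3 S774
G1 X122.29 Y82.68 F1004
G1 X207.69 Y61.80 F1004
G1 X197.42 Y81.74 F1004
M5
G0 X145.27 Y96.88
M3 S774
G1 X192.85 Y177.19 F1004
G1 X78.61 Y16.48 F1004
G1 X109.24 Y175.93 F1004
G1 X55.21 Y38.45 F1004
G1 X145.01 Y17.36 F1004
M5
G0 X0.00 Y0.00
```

<svg xmlns="http://www.w3.org/2000/svg" width="221.70mm" height="189.52mm" viewBox="0 0 221.70 189.52">
  <polyline points="182.35,80.82 166.99,170.87 105.56,25.15" fill="none" stroke="#ff8800"/>
  <polygon points="95.78,84.47 103.16,84.47 103.16,165.03 95.78,165.03" fill="none" stroke="#ff8800"/>
  <polyline points="182.12,148.12 170.83,131.89 183.58,86.15 73.61,108.96 71.92,99.73 133.10,30.28" fill="none" stroke="#ff8800"/>
  <polygon points="212.57,76.08 129.18,100.35 20.28,146.57 176.12,87.35 13.19,171.70" fill="none" stroke="#ff8800"/>
  <polyline points="188.64,22.90 122.29,106.84 207.69,127.72 197.42,107.78" fill="none" stroke="#ff8800"/>
  <polyline points="145.27,92.64 192.85,12.33 78.61,173.04 109.24,13.59 55.21,151.07 145.01,172.16" fill="none" stroke="#ff8800"/>
</svg>

y_svg = 189.52 − y_m. Every run uses S774, so all elements get stroke `#ff8800` (cut).

[1] open run; points: 182.35,80.82 166.99,170.87 105.56,25.15

[2] closed run; points: 95.78,84.47 103.16,84.47 103.16,165.03 95.78,165.03

[3] open run; points: 182.12,148.12 170.83,131.89 183.58,86.15 73.61,108.96 71.92,99.73 133.10,30.28

[4] closed run; points: 212.57,76.08 129.18,100.35 20.28,146.57 176.12,87.35 13.19,171.70

[5] open run; points: 188.64,22.90 122.29,106.84 207.69,127.72 197.42,107.78

[6] open run; points: 145.27,92.64 192.85,12.33 78.61,173.04 109.24,13.59 55.21,151.07 145.01,172.16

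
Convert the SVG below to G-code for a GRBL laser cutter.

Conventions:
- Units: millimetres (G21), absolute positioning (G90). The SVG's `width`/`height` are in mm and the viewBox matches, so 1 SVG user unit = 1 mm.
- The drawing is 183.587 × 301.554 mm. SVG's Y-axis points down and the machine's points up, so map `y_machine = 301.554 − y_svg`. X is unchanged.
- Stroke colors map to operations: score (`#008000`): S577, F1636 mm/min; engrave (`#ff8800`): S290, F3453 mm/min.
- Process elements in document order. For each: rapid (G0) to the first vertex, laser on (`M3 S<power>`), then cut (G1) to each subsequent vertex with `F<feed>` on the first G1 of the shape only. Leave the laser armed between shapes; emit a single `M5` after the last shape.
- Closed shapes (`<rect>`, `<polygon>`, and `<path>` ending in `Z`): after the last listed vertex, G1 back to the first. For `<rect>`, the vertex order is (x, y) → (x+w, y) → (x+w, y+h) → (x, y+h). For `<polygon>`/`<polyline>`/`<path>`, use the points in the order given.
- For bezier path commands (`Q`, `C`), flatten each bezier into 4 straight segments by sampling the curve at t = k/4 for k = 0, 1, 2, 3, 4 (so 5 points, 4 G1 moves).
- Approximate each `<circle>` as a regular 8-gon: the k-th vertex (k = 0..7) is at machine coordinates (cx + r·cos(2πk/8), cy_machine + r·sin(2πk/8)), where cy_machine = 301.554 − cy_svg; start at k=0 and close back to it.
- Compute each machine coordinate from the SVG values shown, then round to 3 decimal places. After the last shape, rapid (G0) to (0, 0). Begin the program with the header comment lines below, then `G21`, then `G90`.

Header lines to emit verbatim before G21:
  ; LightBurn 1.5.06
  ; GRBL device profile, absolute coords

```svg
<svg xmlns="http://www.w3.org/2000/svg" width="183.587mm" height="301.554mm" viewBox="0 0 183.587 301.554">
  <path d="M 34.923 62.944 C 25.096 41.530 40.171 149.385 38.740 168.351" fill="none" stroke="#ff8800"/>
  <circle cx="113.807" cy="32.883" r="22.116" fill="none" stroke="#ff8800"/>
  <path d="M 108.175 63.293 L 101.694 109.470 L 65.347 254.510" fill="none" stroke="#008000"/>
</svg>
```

; LightBurn 1.5.06
; GRBL device profile, absolute coords
G21
G90
G0 X34.923 Y238.610
M3 S290
G1 X31.575 Y233.841 F3453
G1 X33.683 Y201.049
G1 X37.365 Y160.685
G1 X38.740 Y133.203
G0 X135.923 Y268.671
M3 S290
G1 X129.445 Y284.309 F3453
G1 X113.807 Y290.787
G1 X98.169 Y284.309
G1 X91.691 Y268.671
G1 X98.169 Y253.033
G1 X113.807 Y246.555
G1 X129.445 Y253.033
G1 X135.923 Y268.671
G0 X108.175 Y238.261
M3 S577
G1 X101.694 Y192.084 F1636
G1 X65.347 Y47.044
M5
G0 X0.000 Y0.000

Since the viewBox matches the mm dimensions, user units are millimetres directly. The only transform is the Y-flip y_m = 301.554 − y_svg.

Shape 1 is a cubic bezier drawn with `<path>`. Its stroke #ff8800 means engrave at S290, F3453. After flipping Y the toolpath is (34.923,238.610) → (31.575,233.841) → (33.683,201.049) → (37.365,160.685) → (38.740,133.203).

Shape 2 is a circle drawn with `<circle>`. Its stroke #ff8800 means engrave at S290, F3453. After flipping Y the toolpath is (135.923,268.671) → (129.445,284.309) → (113.807,290.787) → (98.169,284.309) → (91.691,268.671) → (98.169,253.033) → (113.807,246.555) → (129.445,253.033) → (135.923,268.671), returning to the start.

Shape 3 is a open polyline drawn with `<path>`. Its stroke #008000 means score at S577, F1636. After flipping Y the toolpath is (108.175,238.261) → (101.694,192.084) → (65.347,47.044).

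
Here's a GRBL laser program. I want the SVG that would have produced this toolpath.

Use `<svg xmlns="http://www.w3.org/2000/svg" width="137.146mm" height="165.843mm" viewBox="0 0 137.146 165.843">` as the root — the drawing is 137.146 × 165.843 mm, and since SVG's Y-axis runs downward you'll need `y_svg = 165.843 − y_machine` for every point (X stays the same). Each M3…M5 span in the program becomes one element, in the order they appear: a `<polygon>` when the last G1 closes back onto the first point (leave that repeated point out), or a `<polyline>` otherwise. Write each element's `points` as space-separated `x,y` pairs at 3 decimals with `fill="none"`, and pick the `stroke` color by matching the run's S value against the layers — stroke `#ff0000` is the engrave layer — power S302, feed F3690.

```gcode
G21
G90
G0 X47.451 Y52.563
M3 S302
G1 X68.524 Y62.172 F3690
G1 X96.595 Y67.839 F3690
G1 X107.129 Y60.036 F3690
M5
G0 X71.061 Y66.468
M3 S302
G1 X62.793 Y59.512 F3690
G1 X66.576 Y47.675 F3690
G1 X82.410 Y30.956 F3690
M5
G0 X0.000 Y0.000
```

y_svg = 165.843 − y_m. Every run uses S302, so all elements get stroke `#ff0000` (engrave).

[1] open run; points: 47.451,113.280 68.524,103.671 96.595,98.004 107.129,105.807

[2] open run; points: 71.061,99.375 62.793,106.331 66.576,118.168 82.410,134.887

<svg xmlns="http://www.w3.org/2000/svg" width="137.146mm" height="165.843mm" viewBox="0 0 137.146 165.843">
  <polyline points="47.451,113.280 68.524,103.671 96.595,98.004 107.129,105.807" fill="none" stroke="#ff0000"/>
  <polyline points="71.061,99.375 62.793,106.331 66.576,118.168 82.410,134.887" fill="none" stroke="#ff0000"/>
</svg>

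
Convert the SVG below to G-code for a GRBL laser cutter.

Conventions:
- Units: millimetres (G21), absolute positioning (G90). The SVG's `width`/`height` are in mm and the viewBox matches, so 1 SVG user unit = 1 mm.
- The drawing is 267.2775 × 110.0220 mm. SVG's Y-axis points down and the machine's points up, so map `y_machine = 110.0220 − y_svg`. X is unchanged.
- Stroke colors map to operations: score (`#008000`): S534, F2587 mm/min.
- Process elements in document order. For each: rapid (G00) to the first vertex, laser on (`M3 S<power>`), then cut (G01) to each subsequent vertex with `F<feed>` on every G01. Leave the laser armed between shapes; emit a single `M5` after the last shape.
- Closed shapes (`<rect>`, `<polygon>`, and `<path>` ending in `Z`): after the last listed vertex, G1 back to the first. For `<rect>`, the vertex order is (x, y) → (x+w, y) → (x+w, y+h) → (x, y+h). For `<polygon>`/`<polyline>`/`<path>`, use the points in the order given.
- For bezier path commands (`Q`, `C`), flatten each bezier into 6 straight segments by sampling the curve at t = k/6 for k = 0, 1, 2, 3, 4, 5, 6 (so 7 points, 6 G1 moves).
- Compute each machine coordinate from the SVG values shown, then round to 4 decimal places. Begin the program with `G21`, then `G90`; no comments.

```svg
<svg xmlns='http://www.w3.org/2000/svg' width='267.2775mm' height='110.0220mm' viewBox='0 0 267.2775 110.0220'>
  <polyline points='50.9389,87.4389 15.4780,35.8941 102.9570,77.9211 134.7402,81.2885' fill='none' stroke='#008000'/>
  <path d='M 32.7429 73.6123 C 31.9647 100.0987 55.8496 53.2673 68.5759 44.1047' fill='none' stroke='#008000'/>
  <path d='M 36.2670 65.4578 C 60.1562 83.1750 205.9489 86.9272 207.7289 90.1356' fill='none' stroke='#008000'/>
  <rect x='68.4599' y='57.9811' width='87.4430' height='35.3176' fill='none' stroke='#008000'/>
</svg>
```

G21
G90
G00 X50.9389 Y22.5831
M3 S534
G01 X15.4780 Y74.1279 F2587
G01 X102.9570 Y32.1009 F2587
G01 X134.7402 Y28.7335 F2587
G00 X32.7429 Y36.4097
M3 S534
G01 X34.2432 Y28.7625 F2587
G01 X38.8590 Y30.2520 F2587
G01 X45.5952 Y37.7951 F2587
G01 X53.4568 Y48.3090 F2587
G01 X61.4487 Y58.7108 F2587
G01 X68.5759 Y65.9173 F2587
G00 X36.2670 Y44.5642
M3 S534
G01 X57.1391 Y36.8072 F2587
G01 X90.9420 Y31.0049 F2587
G01 X130.2889 Y26.7845 F2587
G01 X167.7934 Y23.7731 F2587
G01 X196.0689 Y21.5981 F2587
G01 X207.7289 Y19.8864 F2587
G00 X68.4599 Y52.0409
M3 S534
G01 X155.9029 Y52.0409 F2587
G01 X155.9029 Y16.7233 F2587
G01 X68.4599 Y16.7233 F2587
G01 X68.4599 Y52.0409 F2587
M5

1 u = 1 mm; y_m = 110.0220 − y.

[1] `<polyline>` open polyline, #008000→score S534 F2587: (50.9389,22.5831) → (15.4780,74.1279) → (102.9570,32.1009) → (134.7402,28.7335)

[2] `<path>` cubic bezier, #008000→score S534 F2587: (32.7429,36.4097) → (34.2432,28.7625) → (38.8590,30.2520) → (45.5952,37.7951) → (53.4568,48.3090) → (61.4487,58.7108) → (68.5759,65.9173)

[3] `<path>` cubic bezier, #008000→score S534 F2587: (36.2670,44.5642) → (57.1391,36.8072) → (90.9420,31.0049) → (130.2889,26.7845) → (167.7934,23.7731) → (196.0689,21.5981) → (207.7289,19.8864)

[4] `<rect>` rectangle, #008000→score S534 F2587: (68.4599,52.0409) → (155.9029,52.0409) → (155.9029,16.7233) → (68.4599,16.7233) → (68.4599,52.0409) (closed)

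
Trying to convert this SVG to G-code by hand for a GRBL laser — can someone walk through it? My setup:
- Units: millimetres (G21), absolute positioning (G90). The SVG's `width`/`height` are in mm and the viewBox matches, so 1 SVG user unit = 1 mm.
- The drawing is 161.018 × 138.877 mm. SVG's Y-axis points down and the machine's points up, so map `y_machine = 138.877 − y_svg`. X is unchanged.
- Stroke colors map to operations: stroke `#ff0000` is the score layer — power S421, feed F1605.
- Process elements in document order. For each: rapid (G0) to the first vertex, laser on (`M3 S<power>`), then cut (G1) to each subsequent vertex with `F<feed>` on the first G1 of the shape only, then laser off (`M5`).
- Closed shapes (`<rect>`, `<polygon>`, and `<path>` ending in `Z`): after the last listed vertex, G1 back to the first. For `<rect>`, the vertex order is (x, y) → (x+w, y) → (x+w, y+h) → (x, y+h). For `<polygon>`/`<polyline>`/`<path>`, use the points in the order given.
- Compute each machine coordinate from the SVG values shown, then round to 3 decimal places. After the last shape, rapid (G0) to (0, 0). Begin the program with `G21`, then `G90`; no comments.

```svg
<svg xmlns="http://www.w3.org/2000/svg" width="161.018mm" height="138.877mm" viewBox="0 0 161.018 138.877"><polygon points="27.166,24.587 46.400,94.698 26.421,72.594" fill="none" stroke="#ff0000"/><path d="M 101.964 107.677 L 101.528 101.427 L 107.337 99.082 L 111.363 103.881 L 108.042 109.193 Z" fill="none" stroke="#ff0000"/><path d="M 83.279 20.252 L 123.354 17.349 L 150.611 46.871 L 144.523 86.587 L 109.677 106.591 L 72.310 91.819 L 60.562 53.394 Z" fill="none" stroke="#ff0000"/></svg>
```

1 u = 1 mm; y_m = 138.877 − y.

[1] `<polygon>` closed polygon, #ff0000→score S421 F1605: (27.166,114.290) → (46.400,44.179) → (26.421,66.283) → (27.166,114.290) (closed)

[2] `<path>` regular polygon, #ff0000→score S421 F1605: (101.964,31.200) → (101.528,37.450) → (107.337,39.795) → (111.363,34.996) → (108.042,29.684) → (101.964,31.200) (closed)

[3] `<path>` regular polygon, #ff0000→score S421 F1605: (83.279,118.625) → (123.354,121.528) → (150.611,92.006) → (144.523,52.290) → (109.677,32.286) → (72.310,47.058) → (60.562,85.483) → (83.279,118.625) (closed)

G21
G90
G0 X27.166 Y114.290
M3 S421
G1 X46.400 Y44.179 F1605
G1 X26.421 Y66.283
G1 X27.166 Y114.290
M5
G0 X101.964 Y31.200
M3 S421
G1 X101.528 Y37.450 F1605
G1 X107.337 Y39.795
G1 X111.363 Y34.996
G1 X108.042 Y29.684
G1 X101.964 Y31.200
M5
G0 X83.279 Y118.625
M3 S421
G1 X123.354 Y121.528 F1605
G1 X150.611 Y92.006
G1 X144.523 Y52.290
G1 X109.677 Y32.286
G1 X72.310 Y47.058
G1 X60.562 Y85.483
G1 X83.279 Y118.625
M5
G0 X0.000 Y0.000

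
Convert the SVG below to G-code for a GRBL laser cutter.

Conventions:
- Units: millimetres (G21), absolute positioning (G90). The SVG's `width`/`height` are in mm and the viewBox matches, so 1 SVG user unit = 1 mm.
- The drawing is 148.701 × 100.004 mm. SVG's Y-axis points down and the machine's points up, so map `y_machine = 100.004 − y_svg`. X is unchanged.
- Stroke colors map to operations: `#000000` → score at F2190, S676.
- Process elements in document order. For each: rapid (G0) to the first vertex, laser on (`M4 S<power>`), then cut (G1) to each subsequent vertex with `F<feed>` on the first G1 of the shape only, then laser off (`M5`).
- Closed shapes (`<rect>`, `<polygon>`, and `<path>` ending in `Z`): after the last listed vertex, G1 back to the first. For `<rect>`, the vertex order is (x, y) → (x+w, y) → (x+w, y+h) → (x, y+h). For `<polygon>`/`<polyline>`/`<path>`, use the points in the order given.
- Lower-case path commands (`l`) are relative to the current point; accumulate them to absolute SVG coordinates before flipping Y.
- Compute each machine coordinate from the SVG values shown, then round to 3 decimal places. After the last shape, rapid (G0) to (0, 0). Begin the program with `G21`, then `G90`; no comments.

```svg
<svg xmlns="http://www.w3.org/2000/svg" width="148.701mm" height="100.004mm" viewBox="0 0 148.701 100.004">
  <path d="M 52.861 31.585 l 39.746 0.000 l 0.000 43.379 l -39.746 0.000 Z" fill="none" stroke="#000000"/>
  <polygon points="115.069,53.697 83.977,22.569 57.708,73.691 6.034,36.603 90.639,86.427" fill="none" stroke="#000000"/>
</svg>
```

viewBox `0 0 148.701 100.004` with mm width/height → 1 unit = 1 mm. Flip: y_m = 100.004 − y_svg.

**Shape 1** — `<path>` rectangle, stroke `#000000` → score (S676, F2190). Machine vertices: (52.861,68.419) → (92.607,68.419) → (92.607,25.040) → (52.861,25.040) → (52.861,68.419). Closed: final G1 returns to the first vertex.

**Shape 2** — `<polygon>` closed polygon, stroke `#000000` → score (S676, F2190). Machine vertices: (115.069,46.307) → (83.977,77.435) → (57.708,26.313) → (6.034,63.401) → (90.639,13.577) → (115.069,46.307). Closed: final G1 returns to the first vertex.

G21
G90
G0 X52.861 Y68.419
M4 S676
G1 X92.607 Y68.419 F2190
G1 X92.607 Y25.040
G1 X52.861 Y25.040
G1 X52.861 Y68.419
M5
G0 X115.069 Y46.307
M4 S676
G1 X83.977 Y77.435 F2190
G1 X57.708 Y26.313
G1 X6.034 Y63.401
G1 X90.639 Y13.577
G1 X115.069 Y46.307
M5
G0 X0.000 Y0.000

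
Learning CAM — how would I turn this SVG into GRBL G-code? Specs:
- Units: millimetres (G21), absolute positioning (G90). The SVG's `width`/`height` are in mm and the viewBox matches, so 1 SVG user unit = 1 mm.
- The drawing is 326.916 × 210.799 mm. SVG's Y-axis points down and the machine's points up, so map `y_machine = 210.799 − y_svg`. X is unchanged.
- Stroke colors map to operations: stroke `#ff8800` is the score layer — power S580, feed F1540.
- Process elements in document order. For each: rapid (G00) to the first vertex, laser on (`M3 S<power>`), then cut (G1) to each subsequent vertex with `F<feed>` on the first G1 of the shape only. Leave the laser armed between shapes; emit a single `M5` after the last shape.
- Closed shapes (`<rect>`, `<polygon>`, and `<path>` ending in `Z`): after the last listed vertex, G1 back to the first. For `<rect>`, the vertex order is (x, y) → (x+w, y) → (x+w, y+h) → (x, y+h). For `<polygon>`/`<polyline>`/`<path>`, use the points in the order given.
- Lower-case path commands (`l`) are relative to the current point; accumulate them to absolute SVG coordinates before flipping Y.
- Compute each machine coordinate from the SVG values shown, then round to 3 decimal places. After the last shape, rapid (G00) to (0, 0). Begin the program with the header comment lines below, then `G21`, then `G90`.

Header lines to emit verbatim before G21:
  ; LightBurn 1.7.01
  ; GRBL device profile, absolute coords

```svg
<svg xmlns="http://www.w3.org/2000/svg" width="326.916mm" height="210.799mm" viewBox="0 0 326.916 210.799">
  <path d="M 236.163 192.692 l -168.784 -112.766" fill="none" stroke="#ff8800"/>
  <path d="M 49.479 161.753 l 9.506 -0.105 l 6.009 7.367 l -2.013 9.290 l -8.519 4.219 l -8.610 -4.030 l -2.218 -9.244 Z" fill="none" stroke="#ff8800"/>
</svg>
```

Since the viewBox matches the mm dimensions, user units are millimetres directly. The only transform is the Y-flip y_m = 210.799 − y_svg.

Shape 1 is a line segment drawn with `<path>`. Its stroke #ff8800 means score at S580, F1540. After flipping Y the toolpath is (236.163,18.107) → (67.379,130.873).

Shape 2 is a regular polygon drawn with `<path>`. Its stroke #ff8800 means score at S580, F1540. After flipping Y the toolpath is (49.479,49.046) → (58.985,49.151) → (64.994,41.784) → (62.981,32.494) → (54.462,28.275) → (45.852,32.305) → (43.634,41.549) → (49.479,49.046), returning to the start.

; LightBurn 1.7.01
; GRBL device profile, absolute coords
G21
G90
G00 X236.163 Y18.107
M3 S580
G1 X67.379 Y130.873 F1540
G00 X49.479 Y49.046
M3 S580
G1 X58.985 Y49.151 F1540
G1 X64.994 Y41.784
G1 X62.981 Y32.494
G1 X54.462 Y28.275
G1 X45.852 Y32.305
G1 X43.634 Y41.549
G1 X49.479 Y49.046
M5
G00 X0.000 Y0.000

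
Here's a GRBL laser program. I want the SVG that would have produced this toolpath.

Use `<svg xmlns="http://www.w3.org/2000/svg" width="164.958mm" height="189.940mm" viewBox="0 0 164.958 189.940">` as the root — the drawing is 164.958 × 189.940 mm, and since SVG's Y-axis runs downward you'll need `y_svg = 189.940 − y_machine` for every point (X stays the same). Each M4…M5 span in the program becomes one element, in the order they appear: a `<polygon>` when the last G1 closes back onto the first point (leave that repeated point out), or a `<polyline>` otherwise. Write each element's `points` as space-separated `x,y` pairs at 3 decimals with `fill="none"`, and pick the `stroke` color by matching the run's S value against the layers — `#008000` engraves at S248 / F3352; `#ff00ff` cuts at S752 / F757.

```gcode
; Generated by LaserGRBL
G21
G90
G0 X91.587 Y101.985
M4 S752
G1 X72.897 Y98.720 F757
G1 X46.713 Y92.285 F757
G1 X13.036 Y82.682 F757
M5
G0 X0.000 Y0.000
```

y_svg = 189.940 − y_m. Every run uses S752, so all elements get stroke `#ff00ff` (cut).

[1] open run; points: 91.587,87.955 72.897,91.220 46.713,97.655 13.036,107.258

<svg xmlns="http://www.w3.org/2000/svg" width="164.958mm" height="189.940mm" viewBox="0 0 164.958 189.940">
  <polyline points="91.587,87.955 72.897,91.220 46.713,97.655 13.036,107.258" fill="none" stroke="#ff00ff"/>
</svg>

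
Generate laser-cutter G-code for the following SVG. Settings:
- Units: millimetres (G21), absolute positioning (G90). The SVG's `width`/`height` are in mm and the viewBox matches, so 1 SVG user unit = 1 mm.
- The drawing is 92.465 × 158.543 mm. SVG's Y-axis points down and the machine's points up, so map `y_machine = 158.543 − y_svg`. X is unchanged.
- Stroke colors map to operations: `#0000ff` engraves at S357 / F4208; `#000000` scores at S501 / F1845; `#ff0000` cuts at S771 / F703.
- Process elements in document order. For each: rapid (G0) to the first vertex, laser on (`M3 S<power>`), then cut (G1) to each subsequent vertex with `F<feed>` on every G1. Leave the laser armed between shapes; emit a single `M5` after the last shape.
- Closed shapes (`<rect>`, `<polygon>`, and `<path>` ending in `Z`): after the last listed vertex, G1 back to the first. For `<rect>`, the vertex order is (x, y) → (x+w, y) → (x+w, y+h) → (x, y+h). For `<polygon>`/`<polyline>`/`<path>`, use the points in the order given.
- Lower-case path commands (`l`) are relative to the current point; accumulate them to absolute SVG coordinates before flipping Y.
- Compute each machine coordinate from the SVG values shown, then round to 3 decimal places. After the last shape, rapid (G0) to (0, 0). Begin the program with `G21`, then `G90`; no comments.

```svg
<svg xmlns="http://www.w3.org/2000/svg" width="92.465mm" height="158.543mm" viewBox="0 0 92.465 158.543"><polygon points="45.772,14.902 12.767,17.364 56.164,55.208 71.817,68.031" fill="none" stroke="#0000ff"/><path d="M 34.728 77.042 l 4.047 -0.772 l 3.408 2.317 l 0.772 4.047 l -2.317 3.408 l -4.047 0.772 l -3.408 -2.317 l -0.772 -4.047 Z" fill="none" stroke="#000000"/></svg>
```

G21
G90
G0 X45.772 Y143.641
M3 S357
G1 X12.767 Y141.179 F4208
G1 X56.164 Y103.335 F4208
G1 X71.817 Y90.512 F4208
G1 X45.772 Y143.641 F4208
G0 X34.728 Y81.501
M3 S501
G1 X38.775 Y82.273 F1845
G1 X42.183 Y79.956 F1845
G1 X42.955 Y75.909 F1845
G1 X40.638 Y72.501 F1845
G1 X36.591 Y71.729 F1845
G1 X33.183 Y74.046 F1845
G1 X32.411 Y78.093 F1845
G1 X34.728 Y81.501 F1845
M5
G0 X0.000 Y0.000

1 u = 1 mm; y_m = 158.543 − y.

[1] `<polygon>` closed polygon, #0000ff→engrave S357 F4208: (45.772,143.641) → (12.767,141.179) → (56.164,103.335) → (71.817,90.512) → (45.772,143.641) (closed)

[2] `<path>` regular polygon, #000000→score S501 F1845: (34.728,81.501) → (38.775,82.273) → (42.183,79.956) → (42.955,75.909) → (40.638,72.501) → (36.591,71.729) → (33.183,74.046) → (32.411,78.093) → (34.728,81.501) (closed)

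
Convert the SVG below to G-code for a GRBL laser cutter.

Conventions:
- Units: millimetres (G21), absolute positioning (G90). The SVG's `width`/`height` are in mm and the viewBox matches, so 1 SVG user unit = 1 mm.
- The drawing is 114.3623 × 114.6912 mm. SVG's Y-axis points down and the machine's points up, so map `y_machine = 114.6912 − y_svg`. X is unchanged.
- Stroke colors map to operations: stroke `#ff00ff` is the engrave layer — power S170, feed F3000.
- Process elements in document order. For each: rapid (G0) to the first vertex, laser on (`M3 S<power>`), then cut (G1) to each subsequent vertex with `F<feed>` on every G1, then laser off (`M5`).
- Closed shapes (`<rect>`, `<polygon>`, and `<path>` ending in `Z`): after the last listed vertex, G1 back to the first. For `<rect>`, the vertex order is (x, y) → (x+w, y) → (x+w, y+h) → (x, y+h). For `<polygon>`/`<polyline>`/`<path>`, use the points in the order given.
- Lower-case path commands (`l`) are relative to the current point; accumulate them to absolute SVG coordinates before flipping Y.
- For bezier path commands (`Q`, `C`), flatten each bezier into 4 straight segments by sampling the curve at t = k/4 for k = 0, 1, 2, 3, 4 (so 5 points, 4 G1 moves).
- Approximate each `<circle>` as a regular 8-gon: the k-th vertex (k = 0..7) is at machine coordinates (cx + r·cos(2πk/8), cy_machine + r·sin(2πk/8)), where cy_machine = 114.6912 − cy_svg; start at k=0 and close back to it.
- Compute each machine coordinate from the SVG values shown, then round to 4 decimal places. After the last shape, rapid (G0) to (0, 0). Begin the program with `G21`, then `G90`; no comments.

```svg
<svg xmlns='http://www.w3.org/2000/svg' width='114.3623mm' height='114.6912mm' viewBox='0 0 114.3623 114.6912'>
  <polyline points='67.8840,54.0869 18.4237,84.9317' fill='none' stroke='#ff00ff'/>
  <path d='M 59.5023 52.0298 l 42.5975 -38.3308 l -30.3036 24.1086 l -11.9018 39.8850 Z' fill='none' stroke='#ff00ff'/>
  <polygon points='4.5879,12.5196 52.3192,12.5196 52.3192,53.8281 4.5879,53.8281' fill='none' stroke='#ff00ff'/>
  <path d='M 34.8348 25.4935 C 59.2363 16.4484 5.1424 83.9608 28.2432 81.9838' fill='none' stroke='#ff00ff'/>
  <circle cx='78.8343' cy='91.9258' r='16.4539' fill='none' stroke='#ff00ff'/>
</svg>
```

G21
G90
G0 X67.8840 Y60.6043
M3 S170
G1 X18.4237 Y29.7595 F3000
M5
G0 X59.5023 Y62.6614
M3 S170
G1 X102.0998 Y100.9922 F3000
G1 X71.7962 Y76.8836 F3000
G1 X59.8944 Y36.9986 F3000
G1 X59.5023 Y62.6614 F3000
M5
G0 X4.5879 Y102.1716
M3 S170
G1 X52.3192 Y102.1716 F3000
G1 X52.3192 Y60.8631 F3000
G1 X4.5879 Y60.8631 F3000
G1 X4.5879 Y102.1716 F3000
M5
G0 X34.8348 Y89.1977
M3 S170
G1 X40.8507 Y83.9090 F3000
G1 X32.0268 Y63.6031 F3000
G1 X22.9589 Y41.9719 F3000
G1 X28.2432 Y32.7074 F3000
M5
G0 X95.2882 Y22.7654
M3 S170
G1 X90.4690 Y34.4001 F3000
G1 X78.8343 Y39.2193 F3000
G1 X67.1996 Y34.4001 F3000
G1 X62.3804 Y22.7654 F3000
G1 X67.1996 Y11.1307 F3000
G1 X78.8343 Y6.3115 F3000
G1 X90.4690 Y11.1307 F3000
G1 X95.2882 Y22.7654 F3000
M5
G0 X0.0000 Y0.0000

1 u = 1 mm; y_m = 114.6912 − y.

[1] `<polyline>` line segment, #ff00ff→engrave S170 F3000: (67.8840,60.6043) → (18.4237,29.7595)

[2] `<path>` closed polygon, #ff00ff→engrave S170 F3000: (59.5023,62.6614) → (102.0998,100.9922) → (71.7962,76.8836) → (59.8944,36.9986) → (59.5023,62.6614) (closed)

[3] `<polygon>` rectangle, #ff00ff→engrave S170 F3000: (4.5879,102.1716) → (52.3192,102.1716) → (52.3192,60.8631) → (4.5879,60.8631) → (4.5879,102.1716) (closed)

[4] `<path>` cubic bezier, #ff00ff→engrave S170 F3000: (34.8348,89.1977) → (40.8507,83.9090) → (32.0268,63.6031) → (22.9589,41.9719) → (28.2432,32.7074)

[5] `<circle>` circle, #ff00ff→engrave S170 F3000: (95.2882,22.7654) → (90.4690,34.4001) → (78.8343,39.2193) → (67.1996,34.4001) → (62.3804,22.7654) → (67.1996,11.1307) → (78.8343,6.3115) → (90.4690,11.1307) → (95.2882,22.7654) (closed)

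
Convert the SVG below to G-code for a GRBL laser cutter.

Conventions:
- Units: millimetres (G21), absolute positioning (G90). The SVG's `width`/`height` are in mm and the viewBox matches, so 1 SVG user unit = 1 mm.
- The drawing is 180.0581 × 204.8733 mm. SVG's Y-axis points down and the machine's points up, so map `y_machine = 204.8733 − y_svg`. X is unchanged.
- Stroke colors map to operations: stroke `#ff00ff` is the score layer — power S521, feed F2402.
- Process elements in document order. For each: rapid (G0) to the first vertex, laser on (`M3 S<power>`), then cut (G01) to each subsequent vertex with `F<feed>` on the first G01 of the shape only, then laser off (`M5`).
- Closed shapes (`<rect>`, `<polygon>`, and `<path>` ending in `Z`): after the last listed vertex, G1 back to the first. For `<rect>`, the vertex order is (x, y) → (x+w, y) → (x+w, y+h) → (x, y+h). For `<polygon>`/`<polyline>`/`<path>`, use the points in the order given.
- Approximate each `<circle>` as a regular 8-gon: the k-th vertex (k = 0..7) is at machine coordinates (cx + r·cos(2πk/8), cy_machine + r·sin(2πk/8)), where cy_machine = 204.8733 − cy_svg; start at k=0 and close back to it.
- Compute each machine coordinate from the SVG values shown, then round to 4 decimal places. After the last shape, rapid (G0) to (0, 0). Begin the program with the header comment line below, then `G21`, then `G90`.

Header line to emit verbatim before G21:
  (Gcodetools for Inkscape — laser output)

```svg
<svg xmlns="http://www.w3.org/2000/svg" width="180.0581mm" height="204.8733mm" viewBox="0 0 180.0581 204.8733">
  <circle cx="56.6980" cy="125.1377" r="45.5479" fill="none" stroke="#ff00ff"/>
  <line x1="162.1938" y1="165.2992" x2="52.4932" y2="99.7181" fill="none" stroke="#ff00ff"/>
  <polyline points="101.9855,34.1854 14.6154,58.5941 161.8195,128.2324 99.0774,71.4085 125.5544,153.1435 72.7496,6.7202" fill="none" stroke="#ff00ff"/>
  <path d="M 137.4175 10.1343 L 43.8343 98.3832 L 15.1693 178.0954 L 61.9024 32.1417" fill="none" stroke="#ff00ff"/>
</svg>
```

(Gcodetools for Inkscape — laser output)
G21
G90
G0 X102.2459 Y79.7356
M3 S521
G01 X88.9052 Y111.9428 F2402
G01 X56.6980 Y125.2835
G01 X24.4908 Y111.9428
G01 X11.1501 Y79.7356
G01 X24.4908 Y47.5284
G01 X56.6980 Y34.1877
G01 X88.9052 Y47.5284
G01 X102.2459 Y79.7356
M5
G0 X162.1938 Y39.5741
M3 S521
G01 X52.4932 Y105.1552 F2402
M5
G0 X101.9855 Y170.6879
M3 S521
G01 X14.6154 Y146.2792 F2402
G01 X161.8195 Y76.6409
G01 X99.0774 Y133.4648
G01 X125.5544 Y51.7298
G01 X72.7496 Y198.1531
M5
G0 X137.4175 Y194.7390
M3 S521
G01 X43.8343 Y106.4901 F2402
G01 X15.1693 Y26.7779
G01 X61.9024 Y172.7316
M5
G0 X0.0000 Y0.0000

Since the viewBox matches the mm dimensions, user units are millimetres directly. The only transform is the Y-flip y_m = 204.8733 − y_svg.

Shape 1 is a circle drawn with `<circle>`. Its stroke #ff00ff means score at S521, F2402. After flipping Y the toolpath is (102.2459,79.7356) → (88.9052,111.9428) → (56.6980,125.2835) → (24.4908,111.9428) → (11.1501,79.7356) → (24.4908,47.5284) → (56.6980,34.1877) → (88.9052,47.5284) → (102.2459,79.7356), returning to the start.

Shape 2 is a line segment drawn with `<line>`. Its stroke #ff00ff means score at S521, F2402. After flipping Y the toolpath is (162.1938,39.5741) → (52.4932,105.1552).

Shape 3 is a open polyline drawn with `<polyline>`. Its stroke #ff00ff means score at S521, F2402. After flipping Y the toolpath is (101.9855,170.6879) → (14.6154,146.2792) → (161.8195,76.6409) → (99.0774,133.4648) → (125.5544,51.7298) → (72.7496,198.1531).

Shape 4 is a open polyline drawn with `<path>`. Its stroke #ff00ff means score at S521, F2402. After flipping Y the toolpath is (137.4175,194.7390) → (43.8343,106.4901) → (15.1693,26.7779) → (61.9024,172.7316).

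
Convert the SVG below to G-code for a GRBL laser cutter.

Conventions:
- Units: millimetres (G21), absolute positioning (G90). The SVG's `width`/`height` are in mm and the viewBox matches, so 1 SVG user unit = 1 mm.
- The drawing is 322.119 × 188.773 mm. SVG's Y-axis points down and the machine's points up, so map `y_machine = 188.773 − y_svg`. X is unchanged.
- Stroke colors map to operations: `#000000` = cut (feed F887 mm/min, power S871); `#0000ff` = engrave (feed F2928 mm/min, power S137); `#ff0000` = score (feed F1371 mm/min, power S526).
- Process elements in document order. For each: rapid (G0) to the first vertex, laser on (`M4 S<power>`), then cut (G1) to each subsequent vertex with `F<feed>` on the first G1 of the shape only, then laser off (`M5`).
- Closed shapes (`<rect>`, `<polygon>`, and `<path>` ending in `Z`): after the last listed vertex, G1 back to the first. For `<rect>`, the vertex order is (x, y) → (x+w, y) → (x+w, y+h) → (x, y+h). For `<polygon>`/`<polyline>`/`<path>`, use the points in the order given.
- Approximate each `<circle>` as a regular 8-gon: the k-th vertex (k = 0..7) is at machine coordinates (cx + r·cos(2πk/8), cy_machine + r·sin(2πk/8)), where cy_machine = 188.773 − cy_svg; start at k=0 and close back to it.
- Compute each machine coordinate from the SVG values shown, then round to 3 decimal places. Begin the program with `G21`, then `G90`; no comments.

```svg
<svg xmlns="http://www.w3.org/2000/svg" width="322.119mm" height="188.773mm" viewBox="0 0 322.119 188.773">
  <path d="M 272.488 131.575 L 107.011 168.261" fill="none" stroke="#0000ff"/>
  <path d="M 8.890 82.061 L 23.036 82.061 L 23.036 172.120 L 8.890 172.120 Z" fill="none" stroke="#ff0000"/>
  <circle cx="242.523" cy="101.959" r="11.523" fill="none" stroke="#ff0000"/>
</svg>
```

G21
G90
G0 X272.488 Y57.198
M4 S137
G1 X107.011 Y20.512 F2928
M5
G0 X8.890 Y106.712
M4 S526
G1 X23.036 Y106.712 F1371
G1 X23.036 Y16.653
G1 X8.890 Y16.653
G1 X8.890 Y106.712
M5
G0 X254.046 Y86.814
M4 S526
G1 X250.671 Y94.962 F1371
G1 X242.523 Y98.337
G1 X234.375 Y94.962
G1 X231.000 Y86.814
G1 X234.375 Y78.666
G1 X242.523 Y75.291
G1 X250.671 Y78.666
G1 X254.046 Y86.814
M5

Since the viewBox matches the mm dimensions, user units are millimetres directly. The only transform is the Y-flip y_m = 188.773 − y_svg.

Shape 1 is a line segment drawn with `<path>`. Its stroke #0000ff means engrave at S137, F2928. After flipping Y the toolpath is (272.488,57.198) → (107.011,20.512).

Shape 2 is a rectangle drawn with `<path>`. Its stroke #ff0000 means score at S526, F1371. After flipping Y the toolpath is (8.890,106.712) → (23.036,106.712) → (23.036,16.653) → (8.890,16.653) → (8.890,106.712), returning to the start.

Shape 3 is a circle drawn with `<circle>`. Its stroke #ff0000 means score at S526, F1371. After flipping Y the toolpath is (254.046,86.814) → (250.671,94.962) → (242.523,98.337) → (234.375,94.962) → (231.000,86.814) → (234.375,78.666) → (242.523,75.291) → (250.671,78.666) → (254.046,86.814), returning to the start.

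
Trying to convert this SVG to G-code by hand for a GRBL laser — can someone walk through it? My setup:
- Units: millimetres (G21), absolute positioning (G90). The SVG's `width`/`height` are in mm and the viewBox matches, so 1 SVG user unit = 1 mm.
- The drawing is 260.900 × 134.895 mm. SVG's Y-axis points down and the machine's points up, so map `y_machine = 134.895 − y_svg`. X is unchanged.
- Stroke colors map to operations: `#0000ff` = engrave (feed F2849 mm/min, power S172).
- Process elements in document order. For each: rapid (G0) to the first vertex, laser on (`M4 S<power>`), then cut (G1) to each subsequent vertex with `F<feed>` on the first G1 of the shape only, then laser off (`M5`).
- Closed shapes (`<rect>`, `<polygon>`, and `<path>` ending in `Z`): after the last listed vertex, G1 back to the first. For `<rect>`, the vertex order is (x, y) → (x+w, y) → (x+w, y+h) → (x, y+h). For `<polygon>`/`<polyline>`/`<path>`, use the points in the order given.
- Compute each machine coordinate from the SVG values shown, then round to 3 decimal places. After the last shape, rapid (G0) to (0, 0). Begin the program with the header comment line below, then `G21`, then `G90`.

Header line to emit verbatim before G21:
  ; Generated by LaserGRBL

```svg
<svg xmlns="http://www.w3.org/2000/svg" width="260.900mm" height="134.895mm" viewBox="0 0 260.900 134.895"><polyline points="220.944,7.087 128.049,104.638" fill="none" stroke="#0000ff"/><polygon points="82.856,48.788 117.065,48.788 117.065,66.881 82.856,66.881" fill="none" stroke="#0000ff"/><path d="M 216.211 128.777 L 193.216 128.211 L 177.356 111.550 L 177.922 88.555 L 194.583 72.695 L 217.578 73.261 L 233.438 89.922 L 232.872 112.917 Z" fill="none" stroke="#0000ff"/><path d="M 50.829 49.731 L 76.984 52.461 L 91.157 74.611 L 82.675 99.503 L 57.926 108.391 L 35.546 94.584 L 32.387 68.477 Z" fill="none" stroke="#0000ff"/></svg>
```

Since the viewBox matches the mm dimensions, user units are millimetres directly. The only transform is the Y-flip y_m = 134.895 − y_svg.

Shape 1 is a line segment drawn with `<polyline>`. Its stroke #0000ff means engrave at S172, F2849. After flipping Y the toolpath is (220.944,127.808) → (128.049,30.257).

Shape 2 is a rectangle drawn with `<polygon>`. Its stroke #0000ff means engrave at S172, F2849. After flipping Y the toolpath is (82.856,86.107) → (117.065,86.107) → (117.065,68.014) → (82.856,68.014) → (82.856,86.107), returning to the start.

Shape 3 is a regular polygon drawn with `<path>`. Its stroke #0000ff means engrave at S172, F2849. After flipping Y the toolpath is (216.211,6.118) → (193.216,6.684) → (177.356,23.345) → (177.922,46.340) → (194.583,62.200) → (217.578,61.634) → (233.438,44.973) → (232.872,21.978) → (216.211,6.118), returning to the start.

Shape 4 is a regular polygon drawn with `<path>`. Its stroke #0000ff means engrave at S172, F2849. After flipping Y the toolpath is (50.829,85.164) → (76.984,82.434) → (91.157,60.284) → (82.675,35.392) → (57.926,26.504) → (35.546,40.311) → (32.387,66.418) → (50.829,85.164), returning to the start.

; Generated by LaserGRBL
G21
G90
G0 X220.944 Y127.808
M4 S172
G1 X128.049 Y30.257 F2849
M5
G0 X82.856 Y86.107
M4 S172
G1 X117.065 Y86.107 F2849
G1 X117.065 Y68.014
G1 X82.856 Y68.014
G1 X82.856 Y86.107
M5
G0 X216.211 Y6.118
M4 S172
G1 X193.216 Y6.684 F2849
G1 X177.356 Y23.345
G1 X177.922 Y46.340
G1 X194.583 Y62.200
G1 X217.578 Y61.634
G1 X233.438 Y44.973
G1 X232.872 Y21.978
G1 X216.211 Y6.118
M5
G0 X50.829 Y85.164
M4 S172
G1 X76.984 Y82.434 F2849
G1 X91.157 Y60.284
G1 X82.675 Y35.392
G1 X57.926 Y26.504
G1 X35.546 Y40.311
G1 X32.387 Y66.418
G1 X50.829 Y85.164
M5
G0 X0.000 Y0.000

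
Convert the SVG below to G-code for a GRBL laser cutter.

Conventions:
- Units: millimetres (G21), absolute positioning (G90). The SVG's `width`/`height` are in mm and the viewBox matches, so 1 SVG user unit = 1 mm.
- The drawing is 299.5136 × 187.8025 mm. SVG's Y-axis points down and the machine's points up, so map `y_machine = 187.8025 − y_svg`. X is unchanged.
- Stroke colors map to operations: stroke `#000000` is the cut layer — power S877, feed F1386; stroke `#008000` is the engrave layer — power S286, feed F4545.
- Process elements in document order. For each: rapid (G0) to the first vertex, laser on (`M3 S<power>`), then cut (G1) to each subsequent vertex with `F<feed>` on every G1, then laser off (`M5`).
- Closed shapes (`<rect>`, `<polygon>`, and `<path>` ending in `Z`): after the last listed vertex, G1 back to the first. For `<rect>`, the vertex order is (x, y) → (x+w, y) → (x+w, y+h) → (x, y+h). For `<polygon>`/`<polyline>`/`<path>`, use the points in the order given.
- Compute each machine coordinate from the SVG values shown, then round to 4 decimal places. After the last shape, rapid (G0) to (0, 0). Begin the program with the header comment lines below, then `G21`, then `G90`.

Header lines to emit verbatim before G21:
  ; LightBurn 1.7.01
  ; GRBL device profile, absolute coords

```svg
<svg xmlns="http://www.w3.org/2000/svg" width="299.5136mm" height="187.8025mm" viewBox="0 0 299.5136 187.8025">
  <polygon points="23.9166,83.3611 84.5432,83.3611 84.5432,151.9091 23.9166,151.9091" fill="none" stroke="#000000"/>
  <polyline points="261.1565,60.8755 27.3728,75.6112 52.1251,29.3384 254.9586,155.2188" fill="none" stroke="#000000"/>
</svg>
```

; LightBurn 1.7.01
; GRBL device profile, absolute coords
G21
G90
G0 X23.9166 Y104.4414
M3 S877
G1 X84.5432 Y104.4414 F1386
G1 X84.5432 Y35.8934 F1386
G1 X23.9166 Y35.8934 F1386
G1 X23.9166 Y104.4414 F1386
M5
G0 X261.1565 Y126.9270
M3 S877
G1 X27.3728 Y112.1913 F1386
G1 X52.1251 Y158.4641 F1386
G1 X254.9586 Y32.5837 F1386
M5
G0 X0.0000 Y0.0000

viewBox `0 0 299.5136 187.8025` with mm width/height → 1 unit = 1 mm. Flip: y_m = 187.8025 − y_svg.

**Shape 1** — `<polygon>` rectangle, stroke `#000000` → cut (S877, F1386). Machine vertices: (23.9166,104.4414) → (84.5432,104.4414) → (84.5432,35.8934) → (23.9166,35.8934) → (23.9166,104.4414). Closed: final G1 returns to the first vertex.

**Shape 2** — `<polyline>` open polyline, stroke `#000000` → cut (S877, F1386). Machine vertices: (261.1565,126.9270) → (27.3728,112.1913) → (52.1251,158.4641) → (254.9586,32.5837). Open path.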